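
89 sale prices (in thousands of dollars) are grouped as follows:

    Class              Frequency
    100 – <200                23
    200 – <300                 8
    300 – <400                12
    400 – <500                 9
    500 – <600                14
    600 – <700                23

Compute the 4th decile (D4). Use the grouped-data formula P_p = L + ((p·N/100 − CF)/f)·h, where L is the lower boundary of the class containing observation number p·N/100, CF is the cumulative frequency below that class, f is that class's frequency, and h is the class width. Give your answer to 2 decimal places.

N = 89; target position k = 40/100 · 89 = 35.6.
Cumulative frequencies: 23, 31, 43, 52, 66, 89.
Observation 35.6 falls in the class 300 – <400.
L = 300, CF = 31, f = 12, h = 100.
P40 = 300 + ((35.6 − 31)/12)·100 = 300 + 38.3333 = 338.333.

338.33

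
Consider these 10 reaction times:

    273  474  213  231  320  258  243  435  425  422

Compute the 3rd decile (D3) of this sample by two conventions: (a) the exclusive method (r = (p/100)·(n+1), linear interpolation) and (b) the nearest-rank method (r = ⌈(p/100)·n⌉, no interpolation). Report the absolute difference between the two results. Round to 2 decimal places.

Sorted: 213, 231, 243, 258, 273, 320, 422, 425, 435, 474.
n = 10.
(a) r = 3.3; between ranks 3 (243) and 4 (258): 247.5.
(b) the nearest-rank method: rank 3 → 243.
|247.5 − 243| = 4.5.

4.50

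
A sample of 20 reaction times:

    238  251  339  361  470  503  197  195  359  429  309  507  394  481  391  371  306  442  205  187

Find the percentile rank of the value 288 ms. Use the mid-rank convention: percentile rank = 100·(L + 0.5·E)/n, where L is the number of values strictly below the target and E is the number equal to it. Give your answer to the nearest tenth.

30.0

Sorted: 187, 195, 197, 205, 238, 251, 306, 309, 339, 359, 361, 371, 391, 394, 429, 442, 470, 481, 503, 507.
Count below 288: L = 6; count equal: E = 0; n = 20.
Percentile rank = 100·(6 + 0.5·0)/20 = 100·6/20 = 30.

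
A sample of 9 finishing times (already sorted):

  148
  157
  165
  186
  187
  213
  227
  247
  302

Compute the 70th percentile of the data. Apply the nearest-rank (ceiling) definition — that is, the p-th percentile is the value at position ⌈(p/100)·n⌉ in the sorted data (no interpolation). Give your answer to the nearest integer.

n = 9.
Position = ⌈70/100 · 9⌉ = ⌈6.3⌉ = 7.
The value at rank 7 is 227.

227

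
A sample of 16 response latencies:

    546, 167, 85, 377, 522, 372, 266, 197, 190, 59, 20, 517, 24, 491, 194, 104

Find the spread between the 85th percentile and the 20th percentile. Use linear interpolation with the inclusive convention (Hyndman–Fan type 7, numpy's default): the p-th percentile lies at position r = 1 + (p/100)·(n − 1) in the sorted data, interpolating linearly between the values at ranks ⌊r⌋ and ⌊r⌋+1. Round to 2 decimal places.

425.50

Sorted: 20, 24, 59, 85, 104, 167, 190, 194, 197, 266, 372, 377, 491, 517, 522, 546.
n = 16.
P20: r = 4 (integer) → 85.
P85: r = 13.75; ranks 13–14 are 491, 517; interpolating gives 510.5.
Difference: 510.5 − 85 = 425.5.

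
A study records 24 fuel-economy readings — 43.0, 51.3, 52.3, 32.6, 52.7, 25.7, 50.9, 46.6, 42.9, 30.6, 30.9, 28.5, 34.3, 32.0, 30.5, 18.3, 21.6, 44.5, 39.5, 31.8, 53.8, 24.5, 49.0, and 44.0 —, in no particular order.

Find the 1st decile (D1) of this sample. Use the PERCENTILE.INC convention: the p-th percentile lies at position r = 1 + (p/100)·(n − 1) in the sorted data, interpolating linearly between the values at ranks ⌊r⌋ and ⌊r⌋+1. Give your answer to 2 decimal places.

24.86

Sorted: 18.3, 21.6, 24.5, 25.7, 28.5, 30.5, 30.6, 30.9, 31.8, 32.0, 32.6, 34.3, 39.5, 42.9, 43.0, 44.0, 44.5, 46.6, 49.0, 50.9, 51.3, 52.3, 52.7, 53.8.
n = 24.
r = 1 + (10/100)·(24 − 1) = 1 + 2.3 = 3.3.
Rank 3 is 24.5 and rank 4 is 25.7.
Interpolate: 24.5 + 0.3·(25.7 − 24.5) = 24.5 + 0.3·1.2 = 24.86.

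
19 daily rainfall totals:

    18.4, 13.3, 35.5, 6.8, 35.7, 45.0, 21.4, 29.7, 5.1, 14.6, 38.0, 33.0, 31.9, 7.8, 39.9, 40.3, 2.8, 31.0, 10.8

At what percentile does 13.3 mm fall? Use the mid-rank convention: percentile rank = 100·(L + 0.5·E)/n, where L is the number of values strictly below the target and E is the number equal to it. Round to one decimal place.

Sorted: 2.8, 5.1, 6.8, 7.8, 10.8, 13.3, 14.6, 18.4, 21.4, 29.7, 31.0, 31.9, 33.0, 35.5, 35.7, 38.0, 39.9, 40.3, 45.0.
Count below 13.3: L = 5; count equal: E = 1; n = 19.
Percentile rank = 100·(5 + 0.5·1)/19 = 100·5.5/19 = 28.95.

28.9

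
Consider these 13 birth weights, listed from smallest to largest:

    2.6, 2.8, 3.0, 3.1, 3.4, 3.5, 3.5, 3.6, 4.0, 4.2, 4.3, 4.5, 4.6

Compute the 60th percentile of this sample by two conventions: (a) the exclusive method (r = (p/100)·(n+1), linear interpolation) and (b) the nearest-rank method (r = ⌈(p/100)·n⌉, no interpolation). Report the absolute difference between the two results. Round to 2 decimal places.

0.16

n = 13.
(a) r = 8.4; between ranks 8 (3.6) and 9 (4.0): 3.76.
(b) the nearest-rank method: rank 8 → 3.6.
|3.76 − 3.6| = 0.16.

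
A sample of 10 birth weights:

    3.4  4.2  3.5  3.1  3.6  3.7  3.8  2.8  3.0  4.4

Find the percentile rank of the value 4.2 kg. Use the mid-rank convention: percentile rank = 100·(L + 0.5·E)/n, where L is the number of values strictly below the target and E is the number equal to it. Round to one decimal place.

Sorted: 2.8, 3.0, 3.1, 3.4, 3.5, 3.6, 3.7, 3.8, 4.2, 4.4.
Count below 4.2: L = 8; count equal: E = 1; n = 10.
Percentile rank = 100·(8 + 0.5·1)/10 = 100·8.5/10 = 85.

85.0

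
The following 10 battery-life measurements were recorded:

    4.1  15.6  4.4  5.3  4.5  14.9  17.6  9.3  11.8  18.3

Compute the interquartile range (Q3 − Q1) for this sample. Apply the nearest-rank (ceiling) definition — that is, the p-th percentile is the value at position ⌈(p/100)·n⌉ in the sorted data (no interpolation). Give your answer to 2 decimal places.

11.10

Sorted: 4.1, 4.4, 4.5, 5.3, 9.3, 11.8, 14.9, 15.6, 17.6, 18.3.
n = 10.
P25: rank ⌈25/100·10⌉ = 3 → 4.5.
P75: rank ⌈75/100·10⌉ = 8 → 15.6.
Difference: 15.6 − 4.5 = 11.1.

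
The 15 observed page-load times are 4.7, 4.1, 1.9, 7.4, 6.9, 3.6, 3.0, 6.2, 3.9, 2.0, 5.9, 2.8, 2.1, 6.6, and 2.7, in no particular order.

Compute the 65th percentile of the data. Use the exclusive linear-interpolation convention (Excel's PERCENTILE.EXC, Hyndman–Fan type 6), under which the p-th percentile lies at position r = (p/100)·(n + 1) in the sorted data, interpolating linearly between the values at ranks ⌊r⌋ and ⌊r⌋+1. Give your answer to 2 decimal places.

Sorted: 1.9, 2.0, 2.1, 2.7, 2.8, 3.0, 3.6, 3.9, 4.1, 4.7, 5.9, 6.2, 6.6, 6.9, 7.4.
n = 15.
r = (65/100)·(15 + 1) = 10.4.
Rank 10 is 4.7 and rank 11 is 5.9.
Interpolate: 4.7 + 0.4·(5.9 − 4.7) = 4.7 + 0.4·1.2 = 5.18.

5.18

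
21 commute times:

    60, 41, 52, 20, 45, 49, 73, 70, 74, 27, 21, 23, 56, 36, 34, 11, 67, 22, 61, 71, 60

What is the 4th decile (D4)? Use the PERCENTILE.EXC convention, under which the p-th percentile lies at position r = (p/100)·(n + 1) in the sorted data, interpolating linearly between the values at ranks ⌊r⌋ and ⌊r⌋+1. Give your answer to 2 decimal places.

40.00

Sorted: 11, 20, 21, 22, 23, 27, 34, 36, 41, 45, 49, 52, 56, 60, 60, 61, 67, 70, 71, 73, 74.
n = 21.
r = (40/100)·(21 + 1) = 8.8.
Rank 8 is 36 and rank 9 is 41.
Interpolate: 36 + 0.8·(41 − 36) = 36 + 0.8·5 = 40.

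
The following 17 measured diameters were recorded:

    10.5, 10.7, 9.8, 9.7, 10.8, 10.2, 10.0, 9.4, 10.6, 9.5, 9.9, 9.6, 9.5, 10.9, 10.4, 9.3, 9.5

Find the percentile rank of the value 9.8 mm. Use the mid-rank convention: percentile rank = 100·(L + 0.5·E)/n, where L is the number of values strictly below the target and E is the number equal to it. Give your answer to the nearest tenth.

44.1

Sorted: 9.3, 9.4, 9.5, 9.5, 9.5, 9.6, 9.7, 9.8, 9.9, 10.0, 10.2, 10.4, 10.5, 10.6, 10.7, 10.8, 10.9.
Count below 9.8: L = 7; count equal: E = 1; n = 17.
Percentile rank = 100·(7 + 0.5·1)/17 = 100·7.5/17 = 44.12.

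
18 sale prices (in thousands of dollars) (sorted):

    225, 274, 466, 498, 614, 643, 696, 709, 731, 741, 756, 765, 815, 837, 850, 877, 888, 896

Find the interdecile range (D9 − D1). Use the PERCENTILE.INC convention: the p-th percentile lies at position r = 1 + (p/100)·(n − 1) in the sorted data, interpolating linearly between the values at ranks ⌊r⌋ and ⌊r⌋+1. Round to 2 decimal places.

471.90

n = 18.
P10: r = 2.7; ranks 2–3 are 274, 466; interpolating gives 408.4.
P90: r = 16.3; ranks 16–17 are 877, 888; interpolating gives 880.3.
Difference: 880.3 − 408.4 = 471.9.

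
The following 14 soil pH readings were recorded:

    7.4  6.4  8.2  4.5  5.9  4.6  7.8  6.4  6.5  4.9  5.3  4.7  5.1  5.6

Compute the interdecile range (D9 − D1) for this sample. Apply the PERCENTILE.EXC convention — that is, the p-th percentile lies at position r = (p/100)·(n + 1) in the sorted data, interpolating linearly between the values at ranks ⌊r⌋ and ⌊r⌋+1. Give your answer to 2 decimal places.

3.45

Sorted: 4.5, 4.6, 4.7, 4.9, 5.1, 5.3, 5.6, 5.9, 6.4, 6.4, 6.5, 7.4, 7.8, 8.2.
n = 14.
P10: r = 1.5; ranks 1–2 are 4.5, 4.6; interpolating gives 4.55.
P90: r = 13.5; ranks 13–14 are 7.8, 8.2; interpolating gives 8.
Difference: 8 − 4.55 = 3.45.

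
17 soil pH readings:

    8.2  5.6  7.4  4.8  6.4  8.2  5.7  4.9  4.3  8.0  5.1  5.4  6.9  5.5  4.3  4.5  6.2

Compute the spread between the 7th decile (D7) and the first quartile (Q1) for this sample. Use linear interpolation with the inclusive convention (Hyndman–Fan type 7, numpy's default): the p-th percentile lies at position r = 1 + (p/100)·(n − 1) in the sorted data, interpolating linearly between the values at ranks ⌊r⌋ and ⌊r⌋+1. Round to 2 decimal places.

Sorted: 4.3, 4.3, 4.5, 4.8, 4.9, 5.1, 5.4, 5.5, 5.6, 5.7, 6.2, 6.4, 6.9, 7.4, 8.0, 8.2, 8.2.
n = 17.
P25: r = 5 (integer) → 4.9.
P70: r = 12.2; ranks 12–13 are 6.4, 6.9; interpolating gives 6.5.
Difference: 6.5 − 4.9 = 1.6.

1.60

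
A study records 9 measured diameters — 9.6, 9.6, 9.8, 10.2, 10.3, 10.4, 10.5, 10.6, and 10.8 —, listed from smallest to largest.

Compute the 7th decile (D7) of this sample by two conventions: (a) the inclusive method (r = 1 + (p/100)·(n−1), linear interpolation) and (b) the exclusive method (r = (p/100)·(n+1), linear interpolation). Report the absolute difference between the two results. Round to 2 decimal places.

n = 9.
(a) r = 6.6; between ranks 6 (10.4) and 7 (10.5): 10.46.
(b) r = 7 → value at rank 7 = 10.5.
|10.46 − 10.5| = 0.04.

0.04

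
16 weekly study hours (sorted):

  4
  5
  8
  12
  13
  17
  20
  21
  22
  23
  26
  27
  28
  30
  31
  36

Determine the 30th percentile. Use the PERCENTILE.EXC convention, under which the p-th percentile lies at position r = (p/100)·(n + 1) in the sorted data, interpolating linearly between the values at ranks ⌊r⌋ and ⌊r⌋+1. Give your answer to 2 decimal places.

n = 16.
r = (30/100)·(16 + 1) = 5.1.
Rank 5 is 13 and rank 6 is 17.
Interpolate: 13 + 0.1·(17 − 13) = 13 + 0.1·4 = 13.4.

13.40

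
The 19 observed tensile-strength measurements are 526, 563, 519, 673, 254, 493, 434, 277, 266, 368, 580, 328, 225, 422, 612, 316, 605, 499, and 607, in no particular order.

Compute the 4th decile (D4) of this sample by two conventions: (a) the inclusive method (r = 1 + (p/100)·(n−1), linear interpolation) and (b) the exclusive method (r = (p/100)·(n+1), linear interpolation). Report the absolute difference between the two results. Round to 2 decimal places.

2.40

Sorted: 225, 254, 266, 277, 316, 328, 368, 422, 434, 493, 499, 519, 526, 563, 580, 605, 607, 612, 673.
n = 19.
(a) r = 8.2; between ranks 8 (422) and 9 (434): 424.4.
(b) r = 8 → value at rank 8 = 422.
|424.4 − 422| = 2.4.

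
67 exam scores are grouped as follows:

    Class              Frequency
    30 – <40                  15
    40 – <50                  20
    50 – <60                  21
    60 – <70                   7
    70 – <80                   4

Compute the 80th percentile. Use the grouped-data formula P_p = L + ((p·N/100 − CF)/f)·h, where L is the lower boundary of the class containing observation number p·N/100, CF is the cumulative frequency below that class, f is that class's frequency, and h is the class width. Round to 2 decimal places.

58.86

N = 67; target position k = 80/100 · 67 = 53.6.
Cumulative frequencies: 15, 35, 56, 63, 67.
Observation 53.6 falls in the class 50 – <60.
L = 50, CF = 35, f = 21, h = 10.
P80 = 50 + ((53.6 − 35)/21)·10 = 50 + 8.85714 = 58.8571.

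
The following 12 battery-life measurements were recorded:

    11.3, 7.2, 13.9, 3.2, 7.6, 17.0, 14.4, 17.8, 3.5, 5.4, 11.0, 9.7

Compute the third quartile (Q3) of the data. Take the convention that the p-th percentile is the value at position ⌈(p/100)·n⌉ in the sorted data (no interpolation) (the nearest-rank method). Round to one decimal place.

Sorted: 3.2, 3.5, 5.4, 7.2, 7.6, 9.7, 11.0, 11.3, 13.9, 14.4, 17.0, 17.8.
n = 12.
Position = ⌈75/100 · 12⌉ = ⌈9⌉ = 9.
The value at rank 9 is 13.9.

13.9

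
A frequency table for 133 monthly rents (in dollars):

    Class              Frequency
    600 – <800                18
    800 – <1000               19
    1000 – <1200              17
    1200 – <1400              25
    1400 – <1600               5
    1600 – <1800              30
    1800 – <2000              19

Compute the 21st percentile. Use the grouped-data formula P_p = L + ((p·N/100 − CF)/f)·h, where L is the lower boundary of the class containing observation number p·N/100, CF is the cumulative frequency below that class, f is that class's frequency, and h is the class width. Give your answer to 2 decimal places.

904.53

N = 133; target position k = 21/100 · 133 = 27.93.
Cumulative frequencies: 18, 37, 54, 79, 84, 114, 133.
Observation 27.93 falls in the class 800 – <1000.
L = 800, CF = 18, f = 19, h = 200.
P21 = 800 + ((27.93 − 18)/19)·200 = 800 + 104.526 = 904.526.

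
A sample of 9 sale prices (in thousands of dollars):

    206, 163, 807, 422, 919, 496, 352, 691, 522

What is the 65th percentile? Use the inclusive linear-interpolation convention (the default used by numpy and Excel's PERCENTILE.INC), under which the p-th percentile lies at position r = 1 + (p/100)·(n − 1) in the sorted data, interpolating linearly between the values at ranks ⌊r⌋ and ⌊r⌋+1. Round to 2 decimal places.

Sorted: 163, 206, 352, 422, 496, 522, 691, 807, 919.
n = 9.
r = 1 + (65/100)·(9 − 1) = 1 + 5.2 = 6.2.
Rank 6 is 522 and rank 7 is 691.
Interpolate: 522 + 0.2·(691 − 522) = 522 + 0.2·169 = 555.8.

555.80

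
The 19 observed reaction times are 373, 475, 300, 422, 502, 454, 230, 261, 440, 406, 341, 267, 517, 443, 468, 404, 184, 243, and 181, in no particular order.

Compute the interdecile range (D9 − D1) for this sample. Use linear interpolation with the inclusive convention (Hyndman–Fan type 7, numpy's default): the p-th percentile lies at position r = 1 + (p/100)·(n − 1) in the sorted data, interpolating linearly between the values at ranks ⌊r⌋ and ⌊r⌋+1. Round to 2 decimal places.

259.60

Sorted: 181, 184, 230, 243, 261, 267, 300, 341, 373, 404, 406, 422, 440, 443, 454, 468, 475, 502, 517.
n = 19.
P10: r = 2.8; ranks 2–3 are 184, 230; interpolating gives 220.8.
P90: r = 17.2; ranks 17–18 are 475, 502; interpolating gives 480.4.
Difference: 480.4 − 220.8 = 259.6.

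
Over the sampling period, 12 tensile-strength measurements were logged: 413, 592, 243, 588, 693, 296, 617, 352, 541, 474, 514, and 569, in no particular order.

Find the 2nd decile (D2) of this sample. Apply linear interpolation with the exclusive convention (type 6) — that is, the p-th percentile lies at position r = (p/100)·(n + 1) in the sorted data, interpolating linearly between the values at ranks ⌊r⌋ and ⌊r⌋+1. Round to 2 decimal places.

Sorted: 243, 296, 352, 413, 474, 514, 541, 569, 588, 592, 617, 693.
n = 12.
r = (20/100)·(12 + 1) = 2.6.
Rank 2 is 296 and rank 3 is 352.
Interpolate: 296 + 0.6·(352 − 296) = 296 + 0.6·56 = 329.6.

329.60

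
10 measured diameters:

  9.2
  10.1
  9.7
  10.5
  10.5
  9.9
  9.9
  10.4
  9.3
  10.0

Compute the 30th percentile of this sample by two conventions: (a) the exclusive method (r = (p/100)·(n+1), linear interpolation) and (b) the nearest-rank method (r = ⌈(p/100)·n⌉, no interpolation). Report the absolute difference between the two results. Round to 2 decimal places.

Sorted: 9.2, 9.3, 9.7, 9.9, 9.9, 10.0, 10.1, 10.4, 10.5, 10.5.
n = 10.
(a) r = 3.3; between ranks 3 (9.7) and 4 (9.9): 9.76.
(b) the nearest-rank method: rank 3 → 9.7.
|9.76 − 9.7| = 0.06.

0.06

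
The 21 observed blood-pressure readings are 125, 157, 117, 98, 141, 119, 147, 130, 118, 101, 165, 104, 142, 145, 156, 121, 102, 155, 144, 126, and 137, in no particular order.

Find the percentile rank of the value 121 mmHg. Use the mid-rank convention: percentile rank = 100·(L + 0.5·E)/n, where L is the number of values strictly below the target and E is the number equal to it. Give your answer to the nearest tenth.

Sorted: 98, 101, 102, 104, 117, 118, 119, 121, 125, 126, 130, 137, 141, 142, 144, 145, 147, 155, 156, 157, 165.
Count below 121: L = 7; count equal: E = 1; n = 21.
Percentile rank = 100·(7 + 0.5·1)/21 = 100·7.5/21 = 35.71.

35.7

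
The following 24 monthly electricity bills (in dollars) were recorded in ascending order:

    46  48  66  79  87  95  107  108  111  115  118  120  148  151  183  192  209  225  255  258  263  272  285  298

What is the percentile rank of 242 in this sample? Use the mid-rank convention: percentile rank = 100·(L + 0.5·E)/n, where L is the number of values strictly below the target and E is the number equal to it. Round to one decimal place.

75.0

Count below 242: L = 18; count equal: E = 0; n = 24.
Percentile rank = 100·(18 + 0.5·0)/24 = 100·18/24 = 75.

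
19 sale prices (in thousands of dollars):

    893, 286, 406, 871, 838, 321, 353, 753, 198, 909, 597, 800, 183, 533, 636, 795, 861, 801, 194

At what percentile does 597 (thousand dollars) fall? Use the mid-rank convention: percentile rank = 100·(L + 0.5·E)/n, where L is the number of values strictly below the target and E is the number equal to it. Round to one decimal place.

44.7

Sorted: 183, 194, 198, 286, 321, 353, 406, 533, 597, 636, 753, 795, 800, 801, 838, 861, 871, 893, 909.
Count below 597: L = 8; count equal: E = 1; n = 19.
Percentile rank = 100·(8 + 0.5·1)/19 = 100·8.5/19 = 44.74.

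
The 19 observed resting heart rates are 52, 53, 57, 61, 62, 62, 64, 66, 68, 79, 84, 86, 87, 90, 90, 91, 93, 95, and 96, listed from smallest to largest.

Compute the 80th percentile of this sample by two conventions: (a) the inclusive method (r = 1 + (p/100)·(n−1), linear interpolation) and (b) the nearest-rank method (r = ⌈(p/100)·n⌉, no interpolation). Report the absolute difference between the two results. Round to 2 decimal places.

n = 19.
(a) r = 15.4; between ranks 15 (90) and 16 (91): 90.4.
(b) the nearest-rank method: rank 16 → 91.
|90.4 − 91| = 0.6.

0.60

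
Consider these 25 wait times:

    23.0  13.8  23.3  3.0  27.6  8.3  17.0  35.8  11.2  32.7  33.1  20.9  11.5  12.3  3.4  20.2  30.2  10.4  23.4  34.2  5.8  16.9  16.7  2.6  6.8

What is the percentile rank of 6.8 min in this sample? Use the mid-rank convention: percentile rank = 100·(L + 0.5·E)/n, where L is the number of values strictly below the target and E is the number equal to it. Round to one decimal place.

Sorted: 2.6, 3.0, 3.4, 5.8, 6.8, 8.3, 10.4, 11.2, 11.5, 12.3, 13.8, 16.7, 16.9, 17.0, 20.2, 20.9, 23.0, 23.3, 23.4, 27.6, 30.2, 32.7, 33.1, 34.2, 35.8.
Count below 6.8: L = 4; count equal: E = 1; n = 25.
Percentile rank = 100·(4 + 0.5·1)/25 = 100·4.5/25 = 18.

18.0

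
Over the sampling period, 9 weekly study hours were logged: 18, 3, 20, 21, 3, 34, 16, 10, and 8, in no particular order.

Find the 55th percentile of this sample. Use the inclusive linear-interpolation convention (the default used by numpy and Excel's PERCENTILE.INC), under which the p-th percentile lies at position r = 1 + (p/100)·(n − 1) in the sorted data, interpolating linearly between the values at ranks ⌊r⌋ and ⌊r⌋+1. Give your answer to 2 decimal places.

16.80

Sorted: 3, 3, 8, 10, 16, 18, 20, 21, 34.
n = 9.
r = 1 + (55/100)·(9 − 1) = 1 + 4.4 = 5.4.
Rank 5 is 16 and rank 6 is 18.
Interpolate: 16 + 0.4·(18 − 16) = 16 + 0.4·2 = 16.8.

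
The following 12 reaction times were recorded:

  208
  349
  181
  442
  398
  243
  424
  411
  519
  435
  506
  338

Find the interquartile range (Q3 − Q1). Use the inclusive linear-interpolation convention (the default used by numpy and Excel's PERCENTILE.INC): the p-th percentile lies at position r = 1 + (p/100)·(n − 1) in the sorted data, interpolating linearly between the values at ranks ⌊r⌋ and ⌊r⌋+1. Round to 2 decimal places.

122.50

Sorted: 181, 208, 243, 338, 349, 398, 411, 424, 435, 442, 506, 519.
n = 12.
P25: r = 3.75; ranks 3–4 are 243, 338; interpolating gives 314.25.
P75: r = 9.25; ranks 9–10 are 435, 442; interpolating gives 436.75.
Difference: 436.75 − 314.25 = 122.5.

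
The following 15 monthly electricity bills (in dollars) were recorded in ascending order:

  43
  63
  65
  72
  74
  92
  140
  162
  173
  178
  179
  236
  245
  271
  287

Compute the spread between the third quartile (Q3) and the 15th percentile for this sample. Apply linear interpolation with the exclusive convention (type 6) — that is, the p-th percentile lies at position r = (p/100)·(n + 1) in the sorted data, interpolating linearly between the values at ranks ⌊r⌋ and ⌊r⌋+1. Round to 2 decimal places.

172.20

n = 15.
P15: r = 2.4; ranks 2–3 are 63, 65; interpolating gives 63.8.
P75: r = 12 (integer) → 236.
Difference: 236 − 63.8 = 172.2.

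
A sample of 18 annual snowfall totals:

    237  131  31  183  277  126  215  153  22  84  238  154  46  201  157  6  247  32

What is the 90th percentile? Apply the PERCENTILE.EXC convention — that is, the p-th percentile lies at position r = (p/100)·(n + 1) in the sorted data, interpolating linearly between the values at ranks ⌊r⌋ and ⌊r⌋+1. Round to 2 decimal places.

250.00

Sorted: 6, 22, 31, 32, 46, 84, 126, 131, 153, 154, 157, 183, 201, 215, 237, 238, 247, 277.
n = 18.
r = (90/100)·(18 + 1) = 17.1.
Rank 17 is 247 and rank 18 is 277.
Interpolate: 247 + 0.1·(277 − 247) = 247 + 0.1·30 = 250.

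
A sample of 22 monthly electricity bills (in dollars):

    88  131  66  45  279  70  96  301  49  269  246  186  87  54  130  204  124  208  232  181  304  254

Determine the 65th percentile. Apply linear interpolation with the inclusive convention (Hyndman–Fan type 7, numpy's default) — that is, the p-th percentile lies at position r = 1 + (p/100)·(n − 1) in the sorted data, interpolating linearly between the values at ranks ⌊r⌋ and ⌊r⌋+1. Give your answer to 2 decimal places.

Sorted: 45, 49, 54, 66, 70, 87, 88, 96, 124, 130, 131, 181, 186, 204, 208, 232, 246, 254, 269, 279, 301, 304.
n = 22.
r = 1 + (65/100)·(22 − 1) = 1 + 13.65 = 14.65.
Rank 14 is 204 and rank 15 is 208.
Interpolate: 204 + 0.65·(208 − 204) = 204 + 0.65·4 = 206.6.

206.60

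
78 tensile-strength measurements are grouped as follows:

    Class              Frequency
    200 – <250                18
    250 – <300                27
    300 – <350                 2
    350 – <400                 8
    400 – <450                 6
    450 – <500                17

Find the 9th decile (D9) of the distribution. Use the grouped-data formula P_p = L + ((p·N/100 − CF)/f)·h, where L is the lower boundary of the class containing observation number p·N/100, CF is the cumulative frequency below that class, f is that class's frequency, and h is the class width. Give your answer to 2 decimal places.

N = 78; target position k = 90/100 · 78 = 70.2.
Cumulative frequencies: 18, 45, 47, 55, 61, 78.
Observation 70.2 falls in the class 450 – <500.
L = 450, CF = 61, f = 17, h = 50.
P90 = 450 + ((70.2 − 61)/17)·50 = 450 + 27.0588 = 477.059.

477.06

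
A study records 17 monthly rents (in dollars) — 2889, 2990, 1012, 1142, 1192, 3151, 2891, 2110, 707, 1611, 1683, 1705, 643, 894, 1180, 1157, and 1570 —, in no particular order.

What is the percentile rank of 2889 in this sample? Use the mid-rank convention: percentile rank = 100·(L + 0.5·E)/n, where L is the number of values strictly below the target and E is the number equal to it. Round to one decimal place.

79.4

Sorted: 643, 707, 894, 1012, 1142, 1157, 1180, 1192, 1570, 1611, 1683, 1705, 2110, 2889, 2891, 2990, 3151.
Count below 2889: L = 13; count equal: E = 1; n = 17.
Percentile rank = 100·(13 + 0.5·1)/17 = 100·13.5/17 = 79.41.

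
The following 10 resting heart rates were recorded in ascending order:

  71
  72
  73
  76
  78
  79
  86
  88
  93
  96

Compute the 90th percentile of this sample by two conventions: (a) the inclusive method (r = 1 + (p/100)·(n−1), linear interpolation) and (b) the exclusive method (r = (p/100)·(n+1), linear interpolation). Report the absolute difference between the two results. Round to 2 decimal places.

n = 10.
(a) r = 9.1; between ranks 9 (93) and 10 (96): 93.3.
(b) r = 9.9; between ranks 9 (93) and 10 (96): 95.7.
|93.3 − 95.7| = 2.4.

2.40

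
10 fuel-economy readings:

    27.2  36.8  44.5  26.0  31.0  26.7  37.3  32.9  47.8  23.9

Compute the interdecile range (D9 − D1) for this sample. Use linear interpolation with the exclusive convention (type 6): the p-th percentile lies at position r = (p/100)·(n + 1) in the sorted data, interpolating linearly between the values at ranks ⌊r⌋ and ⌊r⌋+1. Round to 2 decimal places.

23.36

Sorted: 23.9, 26.0, 26.7, 27.2, 31.0, 32.9, 36.8, 37.3, 44.5, 47.8.
n = 10.
P10: r = 1.1; ranks 1–2 are 23.9, 26.0; interpolating gives 24.11.
P90: r = 9.9; ranks 9–10 are 44.5, 47.8; interpolating gives 47.47.
Difference: 47.47 − 24.11 = 23.36.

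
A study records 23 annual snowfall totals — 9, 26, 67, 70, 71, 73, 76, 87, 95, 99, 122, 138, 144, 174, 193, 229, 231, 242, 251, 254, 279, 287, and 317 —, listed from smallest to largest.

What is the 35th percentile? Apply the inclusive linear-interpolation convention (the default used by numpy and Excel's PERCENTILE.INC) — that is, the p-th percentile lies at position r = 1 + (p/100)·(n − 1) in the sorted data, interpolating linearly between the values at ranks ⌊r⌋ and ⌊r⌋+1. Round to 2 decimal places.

n = 23.
r = 1 + (35/100)·(23 − 1) = 1 + 7.7 = 8.7.
Rank 8 is 87 and rank 9 is 95.
Interpolate: 87 + 0.7·(95 − 87) = 87 + 0.7·8 = 92.6.

92.60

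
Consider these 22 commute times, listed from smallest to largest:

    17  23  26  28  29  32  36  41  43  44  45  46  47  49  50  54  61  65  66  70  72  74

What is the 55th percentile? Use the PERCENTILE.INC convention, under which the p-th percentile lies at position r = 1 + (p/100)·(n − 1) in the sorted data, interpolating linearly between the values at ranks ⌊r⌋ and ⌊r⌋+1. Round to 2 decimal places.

n = 22.
r = 1 + (55/100)·(22 − 1) = 1 + 11.55 = 12.55.
Rank 12 is 46 and rank 13 is 47.
Interpolate: 46 + 0.55·(47 − 46) = 46 + 0.55·1 = 46.55.

46.55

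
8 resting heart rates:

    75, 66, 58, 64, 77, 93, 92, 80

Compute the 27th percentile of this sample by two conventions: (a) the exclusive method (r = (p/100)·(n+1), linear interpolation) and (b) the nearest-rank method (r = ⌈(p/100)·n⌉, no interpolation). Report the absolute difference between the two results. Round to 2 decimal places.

Sorted: 58, 64, 66, 75, 77, 80, 92, 93.
n = 8.
(a) r = 2.43; between ranks 2 (64) and 3 (66): 64.86.
(b) the nearest-rank method: rank 3 → 66.
|64.86 − 66| = 1.14.

1.14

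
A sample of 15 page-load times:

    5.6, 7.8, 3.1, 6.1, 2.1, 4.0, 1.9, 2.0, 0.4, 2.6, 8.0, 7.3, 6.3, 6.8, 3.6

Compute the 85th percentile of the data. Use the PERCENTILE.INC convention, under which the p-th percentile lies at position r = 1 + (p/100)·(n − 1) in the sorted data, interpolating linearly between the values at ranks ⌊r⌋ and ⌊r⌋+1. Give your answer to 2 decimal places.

Sorted: 0.4, 1.9, 2.0, 2.1, 2.6, 3.1, 3.6, 4.0, 5.6, 6.1, 6.3, 6.8, 7.3, 7.8, 8.0.
n = 15.
r = 1 + (85/100)·(15 − 1) = 1 + 11.9 = 12.9.
Rank 12 is 6.8 and rank 13 is 7.3.
Interpolate: 6.8 + 0.9·(7.3 − 6.8) = 6.8 + 0.9·0.5 = 7.25.

7.25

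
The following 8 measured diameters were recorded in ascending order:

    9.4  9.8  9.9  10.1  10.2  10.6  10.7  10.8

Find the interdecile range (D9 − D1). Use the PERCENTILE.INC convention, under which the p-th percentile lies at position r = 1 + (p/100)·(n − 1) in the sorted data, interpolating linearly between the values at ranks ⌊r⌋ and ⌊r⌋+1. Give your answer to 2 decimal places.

n = 8.
P10: r = 1.7; ranks 1–2 are 9.4, 9.8; interpolating gives 9.68.
P90: r = 7.3; ranks 7–8 are 10.7, 10.8; interpolating gives 10.73.
Difference: 10.73 − 9.68 = 1.05.

1.05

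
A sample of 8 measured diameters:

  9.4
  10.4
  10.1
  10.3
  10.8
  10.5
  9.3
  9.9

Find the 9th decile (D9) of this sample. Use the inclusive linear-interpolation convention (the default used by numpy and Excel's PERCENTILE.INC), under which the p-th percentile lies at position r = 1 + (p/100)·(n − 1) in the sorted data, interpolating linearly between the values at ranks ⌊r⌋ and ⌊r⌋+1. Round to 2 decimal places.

Sorted: 9.3, 9.4, 9.9, 10.1, 10.3, 10.4, 10.5, 10.8.
n = 8.
r = 1 + (90/100)·(8 − 1) = 1 + 6.3 = 7.3.
Rank 7 is 10.5 and rank 8 is 10.8.
Interpolate: 10.5 + 0.3·(10.8 − 10.5) = 10.5 + 0.3·0.3 = 10.59.

10.59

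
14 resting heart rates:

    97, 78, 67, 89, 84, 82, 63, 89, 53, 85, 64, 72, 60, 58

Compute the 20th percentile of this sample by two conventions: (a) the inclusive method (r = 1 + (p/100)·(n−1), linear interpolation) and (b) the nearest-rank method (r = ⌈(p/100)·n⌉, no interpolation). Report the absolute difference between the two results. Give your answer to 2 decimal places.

Sorted: 53, 58, 60, 63, 64, 67, 72, 78, 82, 84, 85, 89, 89, 97.
n = 14.
(a) r = 3.6; between ranks 3 (60) and 4 (63): 61.8.
(b) the nearest-rank method: rank 3 → 60.
|61.8 − 60| = 1.8.

1.80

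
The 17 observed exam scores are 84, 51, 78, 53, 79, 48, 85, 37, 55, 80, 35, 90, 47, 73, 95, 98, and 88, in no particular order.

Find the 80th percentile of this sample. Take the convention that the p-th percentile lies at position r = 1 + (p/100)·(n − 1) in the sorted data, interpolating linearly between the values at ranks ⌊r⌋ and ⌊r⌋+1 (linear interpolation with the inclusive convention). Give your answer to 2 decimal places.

Sorted: 35, 37, 47, 48, 51, 53, 55, 73, 78, 79, 80, 84, 85, 88, 90, 95, 98.
n = 17.
r = 1 + (80/100)·(17 − 1) = 1 + 12.8 = 13.8.
Rank 13 is 85 and rank 14 is 88.
Interpolate: 85 + 0.8·(88 − 85) = 85 + 0.8·3 = 87.4.

87.40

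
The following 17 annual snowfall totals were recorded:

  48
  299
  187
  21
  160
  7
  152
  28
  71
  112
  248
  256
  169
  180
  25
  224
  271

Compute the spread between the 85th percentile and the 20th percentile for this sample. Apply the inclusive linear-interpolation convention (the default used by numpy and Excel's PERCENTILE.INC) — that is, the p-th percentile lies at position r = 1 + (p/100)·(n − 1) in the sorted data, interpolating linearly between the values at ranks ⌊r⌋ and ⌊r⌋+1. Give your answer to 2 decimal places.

Sorted: 7, 21, 25, 28, 48, 71, 112, 152, 160, 169, 180, 187, 224, 248, 256, 271, 299.
n = 17.
P20: r = 4.2; ranks 4–5 are 28, 48; interpolating gives 32.
P85: r = 14.6; ranks 14–15 are 248, 256; interpolating gives 252.8.
Difference: 252.8 − 32 = 220.8.

220.80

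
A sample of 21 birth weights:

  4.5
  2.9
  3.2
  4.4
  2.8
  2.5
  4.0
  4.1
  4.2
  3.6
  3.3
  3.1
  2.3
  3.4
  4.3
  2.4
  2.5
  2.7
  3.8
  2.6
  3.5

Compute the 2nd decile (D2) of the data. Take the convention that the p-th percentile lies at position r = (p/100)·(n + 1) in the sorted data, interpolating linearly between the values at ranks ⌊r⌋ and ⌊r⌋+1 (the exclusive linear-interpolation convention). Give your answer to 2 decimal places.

Sorted: 2.3, 2.4, 2.5, 2.5, 2.6, 2.7, 2.8, 2.9, 3.1, 3.2, 3.3, 3.4, 3.5, 3.6, 3.8, 4.0, 4.1, 4.2, 4.3, 4.4, 4.5.
n = 21.
r = (20/100)·(21 + 1) = 4.4.
Rank 4 is 2.5 and rank 5 is 2.6.
Interpolate: 2.5 + 0.4·(2.6 − 2.5) = 2.5 + 0.4·0.1 = 2.54.

2.54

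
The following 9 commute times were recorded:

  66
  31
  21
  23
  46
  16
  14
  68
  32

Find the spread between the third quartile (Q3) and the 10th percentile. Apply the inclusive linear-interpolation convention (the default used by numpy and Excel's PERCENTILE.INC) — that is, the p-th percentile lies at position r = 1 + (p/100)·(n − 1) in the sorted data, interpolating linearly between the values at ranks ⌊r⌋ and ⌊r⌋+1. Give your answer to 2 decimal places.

Sorted: 14, 16, 21, 23, 31, 32, 46, 66, 68.
n = 9.
P10: r = 1.8; ranks 1–2 are 14, 16; interpolating gives 15.6.
P75: r = 7 (integer) → 46.
Difference: 46 − 15.6 = 30.4.

30.40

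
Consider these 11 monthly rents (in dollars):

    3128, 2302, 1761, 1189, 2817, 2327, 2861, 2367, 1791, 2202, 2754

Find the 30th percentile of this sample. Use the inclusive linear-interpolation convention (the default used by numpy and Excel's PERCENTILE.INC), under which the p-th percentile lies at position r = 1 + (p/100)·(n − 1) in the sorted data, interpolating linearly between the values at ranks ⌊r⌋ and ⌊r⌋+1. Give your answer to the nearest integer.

2202

Sorted: 1189, 1761, 1791, 2202, 2302, 2327, 2367, 2754, 2817, 2861, 3128.
n = 11.
r = 1 + (30/100)·(11 − 1) = 1 + 3 = 4.
r is an integer, so P30 is the value at rank 4: 2202.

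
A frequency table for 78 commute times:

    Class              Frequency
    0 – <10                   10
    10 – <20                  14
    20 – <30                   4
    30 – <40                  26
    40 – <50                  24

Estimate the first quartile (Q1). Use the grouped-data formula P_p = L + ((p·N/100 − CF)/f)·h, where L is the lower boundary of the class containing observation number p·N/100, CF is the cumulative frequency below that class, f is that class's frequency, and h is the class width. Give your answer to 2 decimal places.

N = 78; target position k = 25/100 · 78 = 19.5.
Cumulative frequencies: 10, 24, 28, 54, 78.
Observation 19.5 falls in the class 10 – <20.
L = 10, CF = 10, f = 14, h = 10.
P25 = 10 + ((19.5 − 10)/14)·10 = 10 + 6.78571 = 16.7857.

16.79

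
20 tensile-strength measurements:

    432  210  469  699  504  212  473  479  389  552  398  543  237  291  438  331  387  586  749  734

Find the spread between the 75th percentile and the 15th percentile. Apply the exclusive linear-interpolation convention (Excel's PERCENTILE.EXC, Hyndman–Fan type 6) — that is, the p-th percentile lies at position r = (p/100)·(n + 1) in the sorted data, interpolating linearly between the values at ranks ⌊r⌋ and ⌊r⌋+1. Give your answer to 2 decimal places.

Sorted: 210, 212, 237, 291, 331, 387, 389, 398, 432, 438, 469, 473, 479, 504, 543, 552, 586, 699, 734, 749.
n = 20.
P15: r = 3.15; ranks 3–4 are 237, 291; interpolating gives 245.1.
P75: r = 15.75; ranks 15–16 are 543, 552; interpolating gives 549.75.
Difference: 549.75 − 245.1 = 304.65.

304.65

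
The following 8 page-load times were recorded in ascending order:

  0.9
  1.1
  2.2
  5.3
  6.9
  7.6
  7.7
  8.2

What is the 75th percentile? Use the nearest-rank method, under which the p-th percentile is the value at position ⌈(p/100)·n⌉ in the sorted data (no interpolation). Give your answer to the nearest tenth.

n = 8.
Position = ⌈75/100 · 8⌉ = ⌈6⌉ = 6.
The value at rank 6 is 7.6.

7.6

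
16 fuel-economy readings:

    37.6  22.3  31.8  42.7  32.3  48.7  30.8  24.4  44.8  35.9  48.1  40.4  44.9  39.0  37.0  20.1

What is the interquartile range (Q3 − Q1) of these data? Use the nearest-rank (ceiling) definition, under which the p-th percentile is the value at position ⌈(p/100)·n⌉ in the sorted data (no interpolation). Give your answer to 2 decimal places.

Sorted: 20.1, 22.3, 24.4, 30.8, 31.8, 32.3, 35.9, 37.0, 37.6, 39.0, 40.4, 42.7, 44.8, 44.9, 48.1, 48.7.
n = 16.
P25: rank ⌈25/100·16⌉ = 4 → 30.8.
P75: rank ⌈75/100·16⌉ = 12 → 42.7.
Difference: 42.7 − 30.8 = 11.9.

11.90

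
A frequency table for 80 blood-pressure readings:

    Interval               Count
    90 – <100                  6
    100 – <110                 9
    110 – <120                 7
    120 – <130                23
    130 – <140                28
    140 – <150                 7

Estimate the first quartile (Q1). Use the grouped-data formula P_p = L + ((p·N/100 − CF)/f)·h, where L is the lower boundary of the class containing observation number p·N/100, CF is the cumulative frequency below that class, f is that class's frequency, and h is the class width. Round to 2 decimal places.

N = 80; target position k = 25/100 · 80 = 20.
Cumulative frequencies: 6, 15, 22, 45, 73, 80.
Observation 20 falls in the class 110 – <120.
L = 110, CF = 15, f = 7, h = 10.
P25 = 110 + ((20 − 15)/7)·10 = 110 + 7.14286 = 117.143.

117.14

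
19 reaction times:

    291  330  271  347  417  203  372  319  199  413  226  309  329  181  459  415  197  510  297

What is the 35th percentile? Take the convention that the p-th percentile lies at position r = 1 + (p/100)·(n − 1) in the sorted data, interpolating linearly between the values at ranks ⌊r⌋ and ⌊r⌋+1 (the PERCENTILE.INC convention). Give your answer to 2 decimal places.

Sorted: 181, 197, 199, 203, 226, 271, 291, 297, 309, 319, 329, 330, 347, 372, 413, 415, 417, 459, 510.
n = 19.
r = 1 + (35/100)·(19 − 1) = 1 + 6.3 = 7.3.
Rank 7 is 291 and rank 8 is 297.
Interpolate: 291 + 0.3·(297 − 291) = 291 + 0.3·6 = 292.8.

292.80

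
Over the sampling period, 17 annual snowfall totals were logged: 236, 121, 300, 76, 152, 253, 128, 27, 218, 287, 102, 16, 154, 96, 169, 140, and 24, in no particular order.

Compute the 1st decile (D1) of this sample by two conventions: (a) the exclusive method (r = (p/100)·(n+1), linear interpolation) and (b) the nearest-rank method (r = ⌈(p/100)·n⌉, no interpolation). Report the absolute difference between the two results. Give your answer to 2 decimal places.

1.60

Sorted: 16, 24, 27, 76, 96, 102, 121, 128, 140, 152, 154, 169, 218, 236, 253, 287, 300.
n = 17.
(a) r = 1.8; between ranks 1 (16) and 2 (24): 22.4.
(b) the nearest-rank method: rank 2 → 24.
|22.4 − 24| = 1.6.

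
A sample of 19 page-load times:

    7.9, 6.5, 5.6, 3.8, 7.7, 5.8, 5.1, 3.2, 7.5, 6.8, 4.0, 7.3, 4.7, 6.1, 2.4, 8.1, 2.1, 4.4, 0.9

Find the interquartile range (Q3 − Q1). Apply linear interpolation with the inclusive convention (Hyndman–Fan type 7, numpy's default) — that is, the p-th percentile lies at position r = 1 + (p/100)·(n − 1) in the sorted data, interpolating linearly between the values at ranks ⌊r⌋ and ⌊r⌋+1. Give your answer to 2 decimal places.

Sorted: 0.9, 2.1, 2.4, 3.2, 3.8, 4.0, 4.4, 4.7, 5.1, 5.6, 5.8, 6.1, 6.5, 6.8, 7.3, 7.5, 7.7, 7.9, 8.1.
n = 19.
P25: r = 5.5; ranks 5–6 are 3.8, 4.0; interpolating gives 3.9.
P75: r = 14.5; ranks 14–15 are 6.8, 7.3; interpolating gives 7.05.
Difference: 7.05 − 3.9 = 3.15.

3.15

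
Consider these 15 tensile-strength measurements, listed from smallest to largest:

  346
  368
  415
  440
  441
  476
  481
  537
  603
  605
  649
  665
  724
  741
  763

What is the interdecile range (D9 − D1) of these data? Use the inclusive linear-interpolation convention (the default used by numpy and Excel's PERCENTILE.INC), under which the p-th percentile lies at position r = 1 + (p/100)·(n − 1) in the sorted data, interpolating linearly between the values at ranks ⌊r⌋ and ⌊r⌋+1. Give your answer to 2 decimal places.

n = 15.
P10: r = 2.4; ranks 2–3 are 368, 415; interpolating gives 386.8.
P90: r = 13.6; ranks 13–14 are 724, 741; interpolating gives 734.2.
Difference: 734.2 − 386.8 = 347.4.

347.40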